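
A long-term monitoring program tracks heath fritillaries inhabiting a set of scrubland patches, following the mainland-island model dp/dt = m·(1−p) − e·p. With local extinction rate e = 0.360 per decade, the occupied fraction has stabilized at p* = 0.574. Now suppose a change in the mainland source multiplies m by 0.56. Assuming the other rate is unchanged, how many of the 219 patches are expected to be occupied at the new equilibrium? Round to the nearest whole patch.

94

Balance m(1−p*) = e·p* gives m = e·p*/(1−p*) = 0.360×0.57400/0.42600 = 0.48507.
New p* = m/(m+e) = 0.27164/(0.27164+0.36000) = 0.43006.
Expected occupied = 219 × 0.43006 = 94.18 ≈ 94.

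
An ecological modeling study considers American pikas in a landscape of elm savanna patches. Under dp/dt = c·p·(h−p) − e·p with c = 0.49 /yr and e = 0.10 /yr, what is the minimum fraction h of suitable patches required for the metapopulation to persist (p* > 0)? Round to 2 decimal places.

p* = h − e/c is positive only when h > e/c.
h_min = e/c = 0.10/0.49 = 0.2041.

0.20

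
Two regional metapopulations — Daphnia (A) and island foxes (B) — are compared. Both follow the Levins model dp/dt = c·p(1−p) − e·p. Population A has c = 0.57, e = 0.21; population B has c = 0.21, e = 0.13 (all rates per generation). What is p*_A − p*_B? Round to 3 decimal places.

A: p*_A = 1 − 0.21/0.57 = 0.6316.
B: p*_B = 1 − 0.13/0.21 = 0.3810.
p*_A − p*_B = 0.6316 − 0.3810 = 0.2506.

0.251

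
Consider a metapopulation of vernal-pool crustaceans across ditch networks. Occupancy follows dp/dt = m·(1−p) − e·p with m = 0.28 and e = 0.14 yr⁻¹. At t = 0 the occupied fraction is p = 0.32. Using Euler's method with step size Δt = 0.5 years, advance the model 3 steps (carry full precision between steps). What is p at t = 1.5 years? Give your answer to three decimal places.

0.496

Update rule: p ← p + [m·(1−p) − e·p]·Δt with Δt = 0.5.
  1  |  dp/dt·Δt = +0.072800  |  p_1 = 0.392800
  2  |  dp/dt·Δt = +0.057512  |  p_2 = 0.450312
  3  |  dp/dt·Δt = +0.045434  |  p_3 = 0.495746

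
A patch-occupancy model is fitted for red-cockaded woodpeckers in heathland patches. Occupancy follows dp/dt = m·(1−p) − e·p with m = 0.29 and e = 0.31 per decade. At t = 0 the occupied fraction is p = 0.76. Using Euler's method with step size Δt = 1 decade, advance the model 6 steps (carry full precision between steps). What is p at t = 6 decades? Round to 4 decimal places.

Update rule: p ← p + [m·(1−p) − e·p]·Δt with Δt = 1.
  1  |  dp/dt·Δt = -0.166000  |  p_1 = 0.594000
  2  |  dp/dt·Δt = -0.066400  |  p_2 = 0.527600
  3  |  dp/dt·Δt = -0.026560  |  p_3 = 0.501040
  4  |  dp/dt·Δt = -0.010624  |  p_4 = 0.490416
  5  |  dp/dt·Δt = -0.004250  |  p_5 = 0.486166
  6  |  dp/dt·Δt = -0.001700  |  p_6 = 0.484467

0.4845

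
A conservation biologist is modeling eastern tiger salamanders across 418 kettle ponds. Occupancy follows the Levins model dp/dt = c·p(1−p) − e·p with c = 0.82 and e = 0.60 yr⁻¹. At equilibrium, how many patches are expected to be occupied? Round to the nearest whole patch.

112

p* = 1 − e/c = 1 − 0.60/0.82 = 0.2683.
Expected occupied patches = N × p* = 418 × 0.2683 = 112.15 ≈ 112.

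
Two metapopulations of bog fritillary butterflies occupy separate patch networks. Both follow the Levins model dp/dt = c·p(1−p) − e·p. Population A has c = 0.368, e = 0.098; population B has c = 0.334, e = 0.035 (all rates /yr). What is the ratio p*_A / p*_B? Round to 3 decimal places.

0.820

A: p*_A = 1 − 0.098/0.368 = 0.7337.
B: p*_B = 1 − 0.035/0.334 = 0.8952.
p*_A / p*_B = 0.7337/0.8952 = 0.8196.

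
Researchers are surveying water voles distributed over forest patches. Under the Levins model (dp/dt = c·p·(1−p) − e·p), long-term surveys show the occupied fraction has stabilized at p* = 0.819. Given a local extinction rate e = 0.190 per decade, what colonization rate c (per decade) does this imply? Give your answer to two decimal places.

At equilibrium c(1−p*) = e, so c = e/(1−p*).
c = 0.190/(1 − 0.819) = 0.190/0.1810 = 1.0497.

1.05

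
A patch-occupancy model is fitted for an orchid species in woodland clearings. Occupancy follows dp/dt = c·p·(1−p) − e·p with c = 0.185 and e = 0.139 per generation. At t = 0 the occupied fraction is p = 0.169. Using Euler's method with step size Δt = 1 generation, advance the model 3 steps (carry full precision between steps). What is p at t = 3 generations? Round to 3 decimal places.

0.176

Update rule: p ← p + [c·p·(1−p) − e·p]·Δt with Δt = 1.
p: 0.16900 → 0.17149  (Δp = +0.00249)
p: 0.17149 → 0.17394  (Δp = +0.00245)
p: 0.17394 → 0.17634  (Δp = +0.00240)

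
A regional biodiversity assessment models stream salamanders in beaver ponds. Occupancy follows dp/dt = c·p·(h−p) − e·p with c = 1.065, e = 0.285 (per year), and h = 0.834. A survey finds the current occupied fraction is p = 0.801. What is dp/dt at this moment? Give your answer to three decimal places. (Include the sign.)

Colonization term: c·p·(h−p) = 1.065×0.801×0.0330 = 0.02815.
Extinction term: e·p = 0.22828.
dp/dt = 0.02815 − 0.22828 = -0.20013.

-0.200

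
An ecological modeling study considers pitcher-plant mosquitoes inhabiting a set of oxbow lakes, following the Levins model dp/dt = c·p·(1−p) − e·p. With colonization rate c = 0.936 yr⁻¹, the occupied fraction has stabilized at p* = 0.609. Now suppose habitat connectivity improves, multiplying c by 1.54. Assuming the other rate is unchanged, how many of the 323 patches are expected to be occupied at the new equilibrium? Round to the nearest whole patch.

Balance c(1−p*) = e gives e = 0.936×(1 − 0.60900) = 0.36598.
New p* = 1 − e/c = 1 − 0.36598/1.44144 = 0.74610.
Expected occupied = 323 × 0.74610 = 240.99 ≈ 241.

241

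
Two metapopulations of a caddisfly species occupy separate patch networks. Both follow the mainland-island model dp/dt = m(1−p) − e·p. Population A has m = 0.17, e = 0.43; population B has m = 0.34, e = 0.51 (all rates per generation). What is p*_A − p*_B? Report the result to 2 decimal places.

A: p*_A = m/(m+e) = 0.17/0.6000 = 0.2833.
B: p*_B = 0.34/0.8500 = 0.4000.
p*_A − p*_B = 0.2833 − 0.4000 = -0.1167.

-0.12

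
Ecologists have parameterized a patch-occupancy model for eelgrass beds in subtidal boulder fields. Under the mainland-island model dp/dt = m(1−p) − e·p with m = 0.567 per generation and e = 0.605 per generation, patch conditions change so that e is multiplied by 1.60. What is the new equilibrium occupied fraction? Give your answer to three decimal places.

0.369

Before: p* = 0.567/(0.567+0.605) = 0.4838.
After: m = 0.567, e = 0.968; p* = 0.567/1.5350 = 0.3694.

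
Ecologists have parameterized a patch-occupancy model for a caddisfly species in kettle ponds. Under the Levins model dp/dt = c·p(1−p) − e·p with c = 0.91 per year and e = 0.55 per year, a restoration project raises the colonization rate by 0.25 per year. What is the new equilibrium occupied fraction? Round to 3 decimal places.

0.526

Before: p* = 1 − 0.55/0.91 = 0.3956.
After the change, c = 1.16, e = 0.55, so p* = 1 − 0.55/1.16 = 0.5259.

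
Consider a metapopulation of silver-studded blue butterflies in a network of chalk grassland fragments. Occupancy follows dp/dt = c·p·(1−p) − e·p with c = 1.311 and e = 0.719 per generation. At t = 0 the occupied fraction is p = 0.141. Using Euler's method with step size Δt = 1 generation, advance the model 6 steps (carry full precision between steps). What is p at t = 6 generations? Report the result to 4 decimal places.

Update rule: p ← p + [c·p·(1−p) − e·p]·Δt with Δt = 1.
step 1: Δp = +0.05741, p = 0.19841
step 2: Δp = +0.06585, p = 0.26426
step 3: Δp = +0.06489, p = 0.32915
step 4: Δp = +0.05282, p = 0.38197
step 5: Δp = +0.03485, p = 0.41682
step 6: Δp = +0.01899, p = 0.43581

0.4358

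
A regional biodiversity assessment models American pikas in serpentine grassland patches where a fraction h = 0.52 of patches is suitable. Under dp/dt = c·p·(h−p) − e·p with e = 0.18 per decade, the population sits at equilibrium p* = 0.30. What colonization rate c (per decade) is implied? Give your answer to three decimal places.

At equilibrium c(h−p*) = e, so c = e/(h−p*).
c = 0.18/(0.52 − 0.30) = 0.18/0.2200 = 0.8182.

0.818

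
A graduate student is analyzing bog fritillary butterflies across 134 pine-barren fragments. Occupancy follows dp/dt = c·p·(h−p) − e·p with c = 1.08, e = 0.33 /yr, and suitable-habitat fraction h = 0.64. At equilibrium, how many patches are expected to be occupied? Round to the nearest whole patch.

45

p* = h − e/c = 0.64 − 0.3056 = 0.3344.
Expected occupied patches = N × p* = 134 × 0.3344 = 44.82 ≈ 45.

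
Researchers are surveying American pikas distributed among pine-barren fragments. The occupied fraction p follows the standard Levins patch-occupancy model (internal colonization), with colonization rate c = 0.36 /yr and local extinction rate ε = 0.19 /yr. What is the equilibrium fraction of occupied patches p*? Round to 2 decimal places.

0.47

Setting dp/dt = 0 and dividing through by p* gives c·(1−p*) = ε.
So p* = 1 − ε/c = 1 − 0.19/0.36 = 1 − 0.5278 = 0.4722.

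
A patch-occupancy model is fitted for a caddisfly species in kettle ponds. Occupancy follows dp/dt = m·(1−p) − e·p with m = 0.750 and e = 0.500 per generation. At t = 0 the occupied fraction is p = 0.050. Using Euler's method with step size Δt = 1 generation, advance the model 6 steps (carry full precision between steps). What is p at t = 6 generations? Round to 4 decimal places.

0.5999

Update rule: p ← p + [m·(1−p) − e·p]·Δt with Δt = 1.
p: 0.05000 → 0.73750  (Δp = +0.68750)
p: 0.73750 → 0.56563  (Δp = -0.17187)
p: 0.56563 → 0.60859  (Δp = +0.04297)
p: 0.60859 → 0.59785  (Δp = -0.01074)
p: 0.59785 → 0.60054  (Δp = +0.00269)
p: 0.60054 → 0.59987  (Δp = -0.00067)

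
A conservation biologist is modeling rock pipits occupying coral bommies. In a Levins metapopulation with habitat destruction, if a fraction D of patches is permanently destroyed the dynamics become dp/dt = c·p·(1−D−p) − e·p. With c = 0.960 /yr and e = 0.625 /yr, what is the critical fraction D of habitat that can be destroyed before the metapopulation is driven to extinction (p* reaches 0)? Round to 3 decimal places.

0.349

The nontrivial equilibrium is p* = (1−D) − e/c; extinction occurs when this hits zero.
So D_crit = 1 − e/c = 1 − 0.625/0.960 = 1 − 0.6510 = 0.3490.
Note this equals the original equilibrium occupancy — the Levins extinction-debt result.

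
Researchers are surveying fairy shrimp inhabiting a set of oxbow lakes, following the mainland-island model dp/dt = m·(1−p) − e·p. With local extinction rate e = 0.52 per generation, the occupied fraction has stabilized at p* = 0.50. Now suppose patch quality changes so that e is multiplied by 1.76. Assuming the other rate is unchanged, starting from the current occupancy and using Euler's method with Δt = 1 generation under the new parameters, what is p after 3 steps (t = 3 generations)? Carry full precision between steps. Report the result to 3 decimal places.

0.351

Balance m(1−p*) = e·p* gives m = e·p*/(1−p*) = 0.52×0.50000/0.50000 = 0.52000.
Starting from p₀ = 0.50000; update p ← p + (dp/dt)·Δt with the new parameters.
p: 0.50000 → 0.30240  (Δp = -0.19760)
p: 0.30240 → 0.38840  (Δp = +0.08600)
p: 0.38840 → 0.35097  (Δp = -0.03743)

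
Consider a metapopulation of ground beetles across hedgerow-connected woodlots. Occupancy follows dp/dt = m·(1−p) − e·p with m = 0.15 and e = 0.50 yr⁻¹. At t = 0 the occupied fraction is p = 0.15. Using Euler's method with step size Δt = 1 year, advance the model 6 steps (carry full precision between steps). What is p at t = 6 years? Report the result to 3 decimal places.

Update rule: p ← p + [m·(1−p) − e·p]·Δt with Δt = 1.
p: 0.15000 → 0.20250  (Δp = +0.05250)
p: 0.20250 → 0.22087  (Δp = +0.01837)
p: 0.22087 → 0.22731  (Δp = +0.00643)
p: 0.22731 → 0.22956  (Δp = +0.00225)
p: 0.22956 → 0.23035  (Δp = +0.00079)
p: 0.23035 → 0.23062  (Δp = +0.00028)

0.231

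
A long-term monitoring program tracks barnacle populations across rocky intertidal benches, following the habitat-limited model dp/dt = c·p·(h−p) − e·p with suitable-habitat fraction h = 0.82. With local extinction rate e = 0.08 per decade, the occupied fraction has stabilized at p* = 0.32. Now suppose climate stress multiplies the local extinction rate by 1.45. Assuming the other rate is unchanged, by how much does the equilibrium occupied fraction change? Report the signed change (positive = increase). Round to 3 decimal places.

-0.225

Balance c(h−p*) = e gives c = e/(0.82 − 0.32000) = 0.08/0.50000 = 0.16000.
New p* = 0.82 − e/c = 0.82 − 0.11600/0.16000 = 0.09500.
Δp* = 0.09500 − 0.32000 = -0.22500.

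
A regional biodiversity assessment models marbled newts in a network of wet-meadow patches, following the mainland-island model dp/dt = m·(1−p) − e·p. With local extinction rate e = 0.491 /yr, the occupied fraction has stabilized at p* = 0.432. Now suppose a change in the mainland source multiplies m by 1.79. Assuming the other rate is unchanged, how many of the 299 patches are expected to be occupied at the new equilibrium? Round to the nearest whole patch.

172

Balance m(1−p*) = e·p* gives m = e·p*/(1−p*) = 0.491×0.43200/0.56800 = 0.37344.
New p* = m/(m+e) = 0.66846/(0.66846+0.49100) = 0.57653.
Expected occupied = 299 × 0.57653 = 172.38 ≈ 172.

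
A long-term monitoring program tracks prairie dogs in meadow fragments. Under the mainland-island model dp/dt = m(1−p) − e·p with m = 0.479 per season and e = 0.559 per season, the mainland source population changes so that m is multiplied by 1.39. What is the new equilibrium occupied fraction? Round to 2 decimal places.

Before: p* = 0.479/(0.479+0.559) = 0.4615.
After: m = 0.66581, e = 0.559; p* = 0.66581/1.2248 = 0.5436.

0.54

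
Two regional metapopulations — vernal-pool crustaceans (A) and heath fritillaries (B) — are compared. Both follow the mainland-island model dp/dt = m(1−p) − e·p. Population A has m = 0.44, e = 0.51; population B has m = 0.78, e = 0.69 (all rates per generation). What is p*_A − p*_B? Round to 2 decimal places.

-0.07

A: p*_A = m/(m+e) = 0.44/0.9500 = 0.4632.
B: p*_B = 0.78/1.4700 = 0.5306.
p*_A − p*_B = 0.4632 − 0.5306 = -0.0675.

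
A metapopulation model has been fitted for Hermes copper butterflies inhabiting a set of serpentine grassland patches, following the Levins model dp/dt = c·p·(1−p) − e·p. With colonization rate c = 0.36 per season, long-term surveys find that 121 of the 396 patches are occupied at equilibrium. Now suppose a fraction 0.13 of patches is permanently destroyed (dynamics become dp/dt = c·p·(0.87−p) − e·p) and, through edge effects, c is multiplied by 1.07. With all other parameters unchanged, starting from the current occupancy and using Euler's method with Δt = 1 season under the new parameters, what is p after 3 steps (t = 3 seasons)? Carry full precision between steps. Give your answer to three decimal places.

0.280

Observed p* = 121/396 = 0.30556.
Balance c(1−p*) = e gives e = 0.36×(1 − 0.30556) = 0.25000.
Starting from p₀ = 0.30556; update p ← p + (dp/dt)·Δt with the new parameters.
step 1: Δp = -0.00995, p = 0.29560
step 2: Δp = -0.00850, p = 0.28711
step 3: Δp = -0.00731, p = 0.27979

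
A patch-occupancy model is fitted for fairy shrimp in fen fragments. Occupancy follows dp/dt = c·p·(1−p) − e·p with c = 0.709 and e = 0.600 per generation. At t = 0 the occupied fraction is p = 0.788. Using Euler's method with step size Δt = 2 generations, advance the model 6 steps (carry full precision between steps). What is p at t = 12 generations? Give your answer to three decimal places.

0.118

Update rule: p ← p + [c·p·(1−p) − e·p]·Δt with Δt = 2.
step 1: Δp = -0.70871, p = 0.07929
step 2: Δp = +0.00837, p = 0.08766
step 3: Δp = +0.00821, p = 0.09587
step 4: Δp = +0.00787, p = 0.10374
step 5: Δp = +0.00736, p = 0.11109
step 6: Δp = +0.00672, p = 0.11781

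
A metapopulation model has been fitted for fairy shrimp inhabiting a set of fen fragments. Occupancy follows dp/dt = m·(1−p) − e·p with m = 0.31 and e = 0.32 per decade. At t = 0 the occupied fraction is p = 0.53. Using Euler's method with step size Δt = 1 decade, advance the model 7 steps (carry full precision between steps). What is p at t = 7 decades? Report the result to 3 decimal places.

0.492

Update rule: p ← p + [m·(1−p) − e·p]·Δt with Δt = 1.
  1  |  dp/dt·Δt = -0.023900  |  p_1 = 0.506100
  2  |  dp/dt·Δt = -0.008843  |  p_2 = 0.497257
  3  |  dp/dt·Δt = -0.003272  |  p_3 = 0.493985
  4  |  dp/dt·Δt = -0.001211  |  p_4 = 0.492774
  5  |  dp/dt·Δt = -0.000448  |  p_5 = 0.492327
  6  |  dp/dt·Δt = -0.000166  |  p_6 = 0.492161
  7  |  dp/dt·Δt = -0.000061  |  p_7 = 0.492100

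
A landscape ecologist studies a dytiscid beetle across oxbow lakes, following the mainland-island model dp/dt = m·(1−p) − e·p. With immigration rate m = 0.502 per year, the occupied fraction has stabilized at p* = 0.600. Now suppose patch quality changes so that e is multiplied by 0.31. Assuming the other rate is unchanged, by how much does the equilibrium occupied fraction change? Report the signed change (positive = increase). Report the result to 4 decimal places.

0.2287

Balance m(1−p*) = e·p* gives e = m(1−p*)/p* = 0.502×0.40000/0.60000 = 0.33467.
New p* = m/(m+e) = 0.50200/(0.50200+0.10375) = 0.82872.
Δp* = 0.82872 − 0.60000 = +0.22872.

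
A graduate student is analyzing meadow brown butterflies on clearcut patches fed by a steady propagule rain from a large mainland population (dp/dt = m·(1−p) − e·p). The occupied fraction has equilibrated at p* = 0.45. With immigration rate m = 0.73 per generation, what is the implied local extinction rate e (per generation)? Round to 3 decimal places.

0.892

At equilibrium m(1−p*) = e·p*, so e = m(1−p*)/p*.
e = 0.73 × 0.5500 / 0.45 = 0.8922.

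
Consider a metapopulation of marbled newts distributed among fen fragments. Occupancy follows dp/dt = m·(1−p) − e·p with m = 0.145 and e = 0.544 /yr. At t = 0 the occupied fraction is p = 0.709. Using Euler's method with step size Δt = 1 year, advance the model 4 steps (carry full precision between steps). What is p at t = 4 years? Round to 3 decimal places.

Update rule: p ← p + [m·(1−p) − e·p]·Δt with Δt = 1.
  1  |  dp/dt·Δt = -0.343501  |  p_1 = 0.365499
  2  |  dp/dt·Δt = -0.106829  |  p_2 = 0.258670
  3  |  dp/dt·Δt = -0.033224  |  p_3 = 0.225446
  4  |  dp/dt·Δt = -0.010333  |  p_4 = 0.215114

0.215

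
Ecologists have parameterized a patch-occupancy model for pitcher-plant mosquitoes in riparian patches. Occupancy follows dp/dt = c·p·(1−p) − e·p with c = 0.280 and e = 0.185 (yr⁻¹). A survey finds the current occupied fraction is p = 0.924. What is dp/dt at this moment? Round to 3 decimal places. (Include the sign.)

-0.151

Colonization term: c·p·(1−p) = 0.280×0.924×0.0760 = 0.01966.
Extinction term: e·p = 0.17094.
dp/dt = 0.01966 − 0.17094 = -0.15128.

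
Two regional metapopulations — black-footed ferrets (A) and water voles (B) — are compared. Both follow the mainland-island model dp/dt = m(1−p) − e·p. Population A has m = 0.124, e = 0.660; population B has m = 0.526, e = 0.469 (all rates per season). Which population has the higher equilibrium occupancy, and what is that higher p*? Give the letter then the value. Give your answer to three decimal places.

B, 0.529

A: p*_A = m/(m+e) = 0.124/0.7840 = 0.1582.
B: p*_B = 0.526/0.9950 = 0.5286.
B is higher at 0.5286.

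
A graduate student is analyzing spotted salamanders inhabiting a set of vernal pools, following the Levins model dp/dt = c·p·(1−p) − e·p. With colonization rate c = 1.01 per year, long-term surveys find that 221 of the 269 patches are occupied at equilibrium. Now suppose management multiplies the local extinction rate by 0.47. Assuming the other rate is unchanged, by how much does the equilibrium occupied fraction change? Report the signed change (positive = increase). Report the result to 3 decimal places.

Observed p* = 221/269 = 0.82156.
Balance c(1−p*) = e gives e = 1.01×(1 − 0.82156) = 0.18022.
New p* = 1 − e/c = 1 − 0.08470/1.01000 = 0.91614.
Δp* = 0.91614 − 0.82156 = +0.09458.

0.095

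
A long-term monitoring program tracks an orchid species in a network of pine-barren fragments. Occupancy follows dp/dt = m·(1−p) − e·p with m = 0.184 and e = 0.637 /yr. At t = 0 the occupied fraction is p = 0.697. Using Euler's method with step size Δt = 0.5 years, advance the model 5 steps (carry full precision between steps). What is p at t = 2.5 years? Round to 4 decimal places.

0.2578

Update rule: p ← p + [m·(1−p) − e·p]·Δt with Δt = 0.5.
  1  |  dp/dt·Δt = -0.194118  |  p_1 = 0.502881
  2  |  dp/dt·Δt = -0.114433  |  p_2 = 0.388449
  3  |  dp/dt·Δt = -0.067458  |  p_3 = 0.320990
  4  |  dp/dt·Δt = -0.039767  |  p_4 = 0.281224
  5  |  dp/dt·Δt = -0.023442  |  p_5 = 0.257781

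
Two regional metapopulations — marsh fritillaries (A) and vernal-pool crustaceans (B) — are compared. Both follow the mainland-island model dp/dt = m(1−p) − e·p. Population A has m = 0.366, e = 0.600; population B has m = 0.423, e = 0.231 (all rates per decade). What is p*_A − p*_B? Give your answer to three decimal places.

A: p*_A = m/(m+e) = 0.366/0.9660 = 0.3789.
B: p*_B = 0.423/0.6540 = 0.6468.
p*_A − p*_B = 0.3789 − 0.6468 = -0.2679.

-0.268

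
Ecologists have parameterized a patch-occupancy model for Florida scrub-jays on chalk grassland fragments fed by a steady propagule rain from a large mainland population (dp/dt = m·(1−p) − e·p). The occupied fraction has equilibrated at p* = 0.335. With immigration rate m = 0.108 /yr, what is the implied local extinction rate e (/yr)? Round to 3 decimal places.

0.214

At equilibrium m(1−p*) = e·p*, so e = m(1−p*)/p*.
e = 0.108 × 0.6650 / 0.335 = 0.2144.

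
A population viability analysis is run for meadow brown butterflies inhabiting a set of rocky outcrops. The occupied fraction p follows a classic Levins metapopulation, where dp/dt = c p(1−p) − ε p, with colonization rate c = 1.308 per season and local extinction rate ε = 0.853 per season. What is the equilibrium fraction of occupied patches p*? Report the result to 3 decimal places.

At equilibrium, colonization balances extinction: c·p*·(1−p*) = ε·p*.
So p* = 1 − ε/c = 1 − 0.853/1.308 = 1 − 0.6521 = 0.3479.

0.348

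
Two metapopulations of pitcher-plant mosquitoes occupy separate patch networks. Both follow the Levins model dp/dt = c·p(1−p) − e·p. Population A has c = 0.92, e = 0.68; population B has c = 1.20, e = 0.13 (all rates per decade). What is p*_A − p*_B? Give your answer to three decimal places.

-0.631

A: p*_A = 1 − 0.68/0.92 = 0.2609.
B: p*_B = 1 − 0.13/1.20 = 0.8917.
p*_A − p*_B = 0.2609 − 0.8917 = -0.6308.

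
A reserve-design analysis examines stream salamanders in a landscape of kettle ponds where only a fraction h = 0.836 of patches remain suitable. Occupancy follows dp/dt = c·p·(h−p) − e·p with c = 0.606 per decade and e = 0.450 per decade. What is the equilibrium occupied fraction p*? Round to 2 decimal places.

0.09

Setting dp/dt = 0 and dividing by p* gives c·(h−p*) = e.
So p* = h − e/c = 0.836 − 0.450/0.606 = 0.836 − 0.7426 = 0.0934.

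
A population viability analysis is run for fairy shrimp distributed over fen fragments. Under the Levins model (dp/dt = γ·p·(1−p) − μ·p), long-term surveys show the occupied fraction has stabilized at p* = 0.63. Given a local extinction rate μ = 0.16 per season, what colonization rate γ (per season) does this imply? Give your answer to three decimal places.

At equilibrium γ(1−p*) = μ, so γ = μ/(1−p*).
γ = 0.16/(1 − 0.63) = 0.16/0.3700 = 0.4324.

0.432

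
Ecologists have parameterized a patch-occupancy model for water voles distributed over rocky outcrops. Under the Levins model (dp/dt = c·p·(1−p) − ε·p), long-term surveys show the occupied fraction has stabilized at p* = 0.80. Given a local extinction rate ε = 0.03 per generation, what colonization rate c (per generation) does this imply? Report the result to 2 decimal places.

0.15

At equilibrium c(1−p*) = ε, so c = ε/(1−p*).
c = 0.03/(1 − 0.80) = 0.03/0.2000 = 0.1500.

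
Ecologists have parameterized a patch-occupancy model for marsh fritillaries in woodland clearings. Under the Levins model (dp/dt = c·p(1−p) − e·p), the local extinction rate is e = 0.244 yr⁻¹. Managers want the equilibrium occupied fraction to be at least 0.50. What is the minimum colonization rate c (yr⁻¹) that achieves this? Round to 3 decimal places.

0.488

p* = 1 − e/c ≥ 0.50 requires e/c ≤ 0.5000, i.e. c ≥ e/0.5000.
c_min = 0.244/0.5000 = 0.4880.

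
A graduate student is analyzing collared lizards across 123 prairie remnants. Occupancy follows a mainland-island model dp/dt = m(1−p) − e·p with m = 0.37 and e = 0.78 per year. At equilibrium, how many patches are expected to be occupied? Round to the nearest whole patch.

p* = m/(m+e) = 0.37/1.1500 = 0.3217.
Expected occupied patches = N × p* = 123 × 0.3217 = 39.57 ≈ 40.

40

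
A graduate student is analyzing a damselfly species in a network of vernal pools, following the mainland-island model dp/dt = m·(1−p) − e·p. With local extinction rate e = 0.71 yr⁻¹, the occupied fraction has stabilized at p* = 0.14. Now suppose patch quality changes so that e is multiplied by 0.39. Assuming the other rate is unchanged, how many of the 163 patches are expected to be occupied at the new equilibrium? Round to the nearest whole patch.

Balance m(1−p*) = e·p* gives m = e·p*/(1−p*) = 0.71×0.14000/0.86000 = 0.11558.
New p* = m/(m+e) = 0.11558/(0.11558+0.27690) = 0.29449.
Expected occupied = 163 × 0.29449 = 48.00 ≈ 48.

48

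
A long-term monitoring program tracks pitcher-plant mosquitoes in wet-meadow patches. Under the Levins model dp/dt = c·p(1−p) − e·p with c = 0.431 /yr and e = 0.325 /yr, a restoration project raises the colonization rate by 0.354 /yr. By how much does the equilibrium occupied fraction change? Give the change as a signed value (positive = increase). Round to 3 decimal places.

0.340

Before: p* = 1 − 0.325/0.431 = 0.2459.
After the change, c = 0.785, e = 0.325, so p* = 1 − 0.325/0.785 = 0.5860.
Δp* = 0.5860 − 0.2459 = +0.3400.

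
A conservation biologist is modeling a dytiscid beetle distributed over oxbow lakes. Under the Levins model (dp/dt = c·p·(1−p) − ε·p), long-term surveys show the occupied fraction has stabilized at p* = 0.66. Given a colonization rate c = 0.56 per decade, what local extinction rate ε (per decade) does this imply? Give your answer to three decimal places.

At equilibrium c(1−p*) = ε.
ε = 0.56 × (1 − 0.66) = 0.56 × 0.3400 = 0.1904.

0.190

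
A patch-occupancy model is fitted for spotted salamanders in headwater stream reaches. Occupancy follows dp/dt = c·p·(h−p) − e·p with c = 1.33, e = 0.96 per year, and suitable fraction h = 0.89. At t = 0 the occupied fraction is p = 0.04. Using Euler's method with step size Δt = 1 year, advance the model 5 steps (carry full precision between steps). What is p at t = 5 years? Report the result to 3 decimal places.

Update rule: p ← p + [c·p·(h−p) − e·p]·Δt with Δt = 1.
step 1: Δp = +0.00682, p = 0.04682
step 2: Δp = +0.00756, p = 0.05438
step 3: Δp = +0.00823, p = 0.06261
step 4: Δp = +0.00879, p = 0.07140
step 5: Δp = +0.00919, p = 0.08059

0.081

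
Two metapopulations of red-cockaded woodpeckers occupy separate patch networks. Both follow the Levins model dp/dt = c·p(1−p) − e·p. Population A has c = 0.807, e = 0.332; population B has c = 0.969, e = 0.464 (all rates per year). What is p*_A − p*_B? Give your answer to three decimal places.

0.067

A: p*_A = 1 − 0.332/0.807 = 0.5886.
B: p*_B = 1 − 0.464/0.969 = 0.5212.
p*_A − p*_B = 0.5886 − 0.5212 = 0.0674.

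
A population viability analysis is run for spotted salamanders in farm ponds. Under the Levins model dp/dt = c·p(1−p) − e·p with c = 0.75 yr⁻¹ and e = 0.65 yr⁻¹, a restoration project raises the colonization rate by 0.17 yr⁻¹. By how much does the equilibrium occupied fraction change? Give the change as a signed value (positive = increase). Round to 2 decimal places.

Before: p* = 1 − 0.65/0.75 = 0.1333.
After the change, c = 0.92, e = 0.65, so p* = 1 − 0.65/0.92 = 0.2935.
Δp* = 0.2935 − 0.1333 = +0.1601.

0.16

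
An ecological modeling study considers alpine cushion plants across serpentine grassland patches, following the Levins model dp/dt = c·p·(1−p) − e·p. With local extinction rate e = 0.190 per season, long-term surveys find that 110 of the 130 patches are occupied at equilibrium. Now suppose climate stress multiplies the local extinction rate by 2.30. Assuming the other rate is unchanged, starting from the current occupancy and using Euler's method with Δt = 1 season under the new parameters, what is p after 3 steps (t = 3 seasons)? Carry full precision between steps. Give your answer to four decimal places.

Observed p* = 110/130 = 0.84615.
Balance c(1−p*) = e gives c = e/(1 − 0.84615) = 0.190/0.15385 = 1.23500.
Starting from p₀ = 0.84615; update p ← p + (dp/dt)·Δt with the new parameters.
  1  |  dp/dt·Δt = -0.209000  |  p_1 = 0.637154
  2  |  dp/dt·Δt = +0.007082  |  p_2 = 0.644236
  3  |  dp/dt·Δt = +0.001526  |  p_3 = 0.645762

0.6458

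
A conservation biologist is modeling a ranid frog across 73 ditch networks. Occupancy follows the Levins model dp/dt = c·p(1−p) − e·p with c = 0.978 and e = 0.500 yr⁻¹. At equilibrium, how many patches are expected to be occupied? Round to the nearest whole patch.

p* = 1 − e/c = 1 − 0.500/0.978 = 0.4888.
Expected occupied patches = N × p* = 73 × 0.4888 = 35.68 ≈ 36.

36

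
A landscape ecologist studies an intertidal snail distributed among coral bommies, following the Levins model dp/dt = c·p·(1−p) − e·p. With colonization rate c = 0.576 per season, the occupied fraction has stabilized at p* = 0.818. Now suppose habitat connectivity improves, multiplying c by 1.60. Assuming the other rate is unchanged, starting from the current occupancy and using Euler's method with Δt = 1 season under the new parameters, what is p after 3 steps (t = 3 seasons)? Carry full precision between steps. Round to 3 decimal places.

0.886

Balance c(1−p*) = e gives e = 0.576×(1 − 0.81800) = 0.10483.
Starting from p₀ = 0.81800; update p ← p + (dp/dt)·Δt with the new parameters.
p: 0.81800 → 0.86945  (Δp = +0.05145)
p: 0.86945 → 0.88291  (Δp = +0.01346)
p: 0.88291 → 0.88563  (Δp = +0.00272)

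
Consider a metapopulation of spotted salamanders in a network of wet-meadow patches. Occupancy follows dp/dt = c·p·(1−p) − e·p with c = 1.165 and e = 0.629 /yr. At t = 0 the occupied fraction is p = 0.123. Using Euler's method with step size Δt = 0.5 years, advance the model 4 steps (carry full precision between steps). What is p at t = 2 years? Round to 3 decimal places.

Update rule: p ← p + [c·p·(1−p) − e·p]·Δt with Δt = 0.5.
p: 0.12300 → 0.14715  (Δp = +0.02415)
p: 0.14715 → 0.17397  (Δp = +0.02682)
p: 0.17397 → 0.20297  (Δp = +0.02899)
p: 0.20297 → 0.23337  (Δp = +0.03040)

0.233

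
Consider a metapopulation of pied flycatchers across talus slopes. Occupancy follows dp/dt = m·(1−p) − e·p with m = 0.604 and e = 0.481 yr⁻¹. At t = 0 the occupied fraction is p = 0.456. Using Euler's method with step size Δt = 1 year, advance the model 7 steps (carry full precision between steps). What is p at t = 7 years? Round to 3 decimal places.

0.557

Update rule: p ← p + [m·(1−p) − e·p]·Δt with Δt = 1.
  1  |  dp/dt·Δt = +0.109240  |  p_1 = 0.565240
  2  |  dp/dt·Δt = -0.009285  |  p_2 = 0.555955
  3  |  dp/dt·Δt = +0.000789  |  p_3 = 0.556744
  4  |  dp/dt·Δt = -0.000067  |  p_4 = 0.556677
  5  |  dp/dt·Δt = +0.000006  |  p_5 = 0.556682
  6  |  dp/dt·Δt = -0.000000  |  p_6 = 0.556682
  7  |  dp/dt·Δt = +0.000000  |  p_7 = 0.556682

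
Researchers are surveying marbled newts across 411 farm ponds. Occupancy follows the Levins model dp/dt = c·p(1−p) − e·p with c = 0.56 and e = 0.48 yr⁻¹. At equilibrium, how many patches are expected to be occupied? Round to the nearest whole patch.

p* = 1 − e/c = 1 − 0.48/0.56 = 0.1429.
Expected occupied patches = N × p* = 411 × 0.1429 = 58.71 ≈ 59.

59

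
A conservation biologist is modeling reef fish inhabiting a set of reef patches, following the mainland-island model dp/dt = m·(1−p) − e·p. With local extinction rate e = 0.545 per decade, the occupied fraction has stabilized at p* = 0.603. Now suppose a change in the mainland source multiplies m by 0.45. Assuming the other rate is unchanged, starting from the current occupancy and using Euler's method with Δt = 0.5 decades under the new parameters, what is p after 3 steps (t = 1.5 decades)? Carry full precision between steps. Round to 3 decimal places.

0.437

Balance m(1−p*) = e·p* gives m = e·p*/(1−p*) = 0.545×0.60300/0.39700 = 0.82780.
Starting from p₀ = 0.60300; update p ← p + (dp/dt)·Δt with the new parameters.
  1  |  dp/dt·Δt = -0.090375  |  p_1 = 0.512625
  2  |  dp/dt·Δt = -0.048915  |  p_2 = 0.463710
  3  |  dp/dt·Δt = -0.026475  |  p_3 = 0.437235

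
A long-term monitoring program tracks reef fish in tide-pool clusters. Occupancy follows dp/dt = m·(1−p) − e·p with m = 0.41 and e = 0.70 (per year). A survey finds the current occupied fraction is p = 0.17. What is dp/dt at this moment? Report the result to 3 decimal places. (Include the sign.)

0.221

Colonization term: m·(1−p) = 0.41×0.8300 = 0.34030.
Extinction term: e·p = 0.11900.
dp/dt = 0.34030 − 0.11900 = 0.22130.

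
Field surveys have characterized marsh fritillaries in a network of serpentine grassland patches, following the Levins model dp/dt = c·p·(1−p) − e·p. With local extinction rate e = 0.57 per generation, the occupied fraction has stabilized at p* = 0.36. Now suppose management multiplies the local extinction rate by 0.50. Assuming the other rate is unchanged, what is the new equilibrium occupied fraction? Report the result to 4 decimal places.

Balance c(1−p*) = e gives c = e/(1 − 0.36000) = 0.57/0.64000 = 0.89062.
New p* = 1 − e/c = 1 − 0.28500/0.89062 = 0.68000.

0.6800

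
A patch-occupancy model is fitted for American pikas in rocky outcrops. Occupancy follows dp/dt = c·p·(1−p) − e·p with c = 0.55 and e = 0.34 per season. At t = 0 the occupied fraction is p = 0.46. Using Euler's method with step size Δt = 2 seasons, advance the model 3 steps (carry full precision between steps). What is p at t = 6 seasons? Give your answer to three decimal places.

0.393

Update rule: p ← p + [c·p·(1−p) − e·p]·Δt with Δt = 2.
  1  |  dp/dt·Δt = -0.039560  |  p_1 = 0.420440
  2  |  dp/dt·Δt = -0.017862  |  p_2 = 0.402578
  3  |  dp/dt·Δt = -0.009193  |  p_3 = 0.393385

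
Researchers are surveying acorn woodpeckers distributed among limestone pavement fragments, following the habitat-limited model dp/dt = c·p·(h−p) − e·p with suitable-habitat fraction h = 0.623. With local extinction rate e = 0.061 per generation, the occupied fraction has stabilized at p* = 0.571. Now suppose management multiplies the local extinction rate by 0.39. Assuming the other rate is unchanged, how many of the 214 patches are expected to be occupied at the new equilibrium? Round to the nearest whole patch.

129

Balance c(h−p*) = e gives c = e/(0.623 − 0.57100) = 0.061/0.05200 = 1.17308.
New p* = 0.623 − e/c = 0.623 − 0.02379/1.17308 = 0.60272.
Expected occupied = 214 × 0.60272 = 128.98 ≈ 129.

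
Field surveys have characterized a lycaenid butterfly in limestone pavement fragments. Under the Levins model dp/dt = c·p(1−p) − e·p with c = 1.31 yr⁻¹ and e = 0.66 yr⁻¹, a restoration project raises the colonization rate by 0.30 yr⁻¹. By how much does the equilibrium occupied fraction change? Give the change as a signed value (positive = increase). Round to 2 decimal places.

0.09

Before: p* = 1 − 0.66/1.31 = 0.4962.
After the change, c = 1.61, e = 0.66, so p* = 1 − 0.66/1.61 = 0.5901.
Δp* = 0.5901 − 0.4962 = +0.0939.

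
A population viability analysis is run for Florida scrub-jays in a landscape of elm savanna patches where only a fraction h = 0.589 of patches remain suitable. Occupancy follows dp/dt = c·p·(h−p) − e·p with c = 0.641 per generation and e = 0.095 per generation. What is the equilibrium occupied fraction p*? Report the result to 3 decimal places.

0.441

Setting dp/dt = 0 and dividing by p* gives c·(h−p*) = e.
So p* = h − e/c = 0.589 − 0.095/0.641 = 0.589 − 0.1482 = 0.4408.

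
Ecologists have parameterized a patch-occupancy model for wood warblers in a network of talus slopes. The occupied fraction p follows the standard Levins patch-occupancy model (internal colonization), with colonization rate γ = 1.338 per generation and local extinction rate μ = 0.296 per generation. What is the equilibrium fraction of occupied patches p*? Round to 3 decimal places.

At equilibrium, colonization balances extinction: γ·p*·(1−p*) = μ·p*.
So p* = 1 − μ/γ = 1 − 0.296/1.338 = 1 − 0.2212 = 0.7788.

0.779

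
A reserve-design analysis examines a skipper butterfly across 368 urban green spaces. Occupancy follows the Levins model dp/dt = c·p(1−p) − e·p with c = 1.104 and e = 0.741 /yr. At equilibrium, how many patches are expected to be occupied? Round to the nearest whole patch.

p* = 1 − e/c = 1 − 0.741/1.104 = 0.3288.
Expected occupied patches = N × p* = 368 × 0.3288 = 121.00 ≈ 121.

121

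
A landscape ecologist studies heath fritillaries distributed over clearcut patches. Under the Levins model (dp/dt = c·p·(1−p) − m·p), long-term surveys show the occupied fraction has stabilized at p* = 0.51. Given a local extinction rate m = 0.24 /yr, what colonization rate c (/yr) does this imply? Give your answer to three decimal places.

At equilibrium c(1−p*) = m, so c = m/(1−p*).
c = 0.24/(1 − 0.51) = 0.24/0.4900 = 0.4898.

0.490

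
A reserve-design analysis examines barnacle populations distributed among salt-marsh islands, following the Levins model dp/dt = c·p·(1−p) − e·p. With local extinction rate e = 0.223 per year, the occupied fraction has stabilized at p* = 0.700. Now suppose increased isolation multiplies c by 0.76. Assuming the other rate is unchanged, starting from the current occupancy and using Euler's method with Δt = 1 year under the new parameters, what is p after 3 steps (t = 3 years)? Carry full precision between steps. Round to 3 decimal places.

0.628

Balance c(1−p*) = e gives c = e/(1 − 0.70000) = 0.223/0.30000 = 0.74333.
Starting from p₀ = 0.70000; update p ← p + (dp/dt)·Δt with the new parameters.
t = 1: p = 0.70000 + (-0.03746) = 0.66254
t = 2: p = 0.66254 + (-0.02144) = 0.64110
t = 3: p = 0.64110 + (-0.01298) = 0.62812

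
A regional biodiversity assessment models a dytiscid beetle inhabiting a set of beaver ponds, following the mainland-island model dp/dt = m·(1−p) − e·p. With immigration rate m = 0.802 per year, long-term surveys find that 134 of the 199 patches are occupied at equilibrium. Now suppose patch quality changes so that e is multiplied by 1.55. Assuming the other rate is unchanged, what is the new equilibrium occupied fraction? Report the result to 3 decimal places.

0.571

Observed p* = 134/199 = 0.67337.
Balance m(1−p*) = e·p* gives e = m(1−p*)/p* = 0.802×0.32663/0.67337 = 0.38902.
New p* = m/(m+e) = 0.80200/(0.80200+0.60298) = 0.57083.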